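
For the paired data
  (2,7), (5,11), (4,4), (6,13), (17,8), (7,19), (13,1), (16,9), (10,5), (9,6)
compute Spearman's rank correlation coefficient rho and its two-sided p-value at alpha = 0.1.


Step 1: Rank x and y separately (midranks; no ties here).
rank(x): 2->1, 5->3, 4->2, 6->4, 17->10, 7->5, 13->8, 16->9, 10->7, 9->6
rank(y): 7->5, 11->8, 4->2, 13->9, 8->6, 19->10, 1->1, 9->7, 5->3, 6->4
Step 2: d_i = R_x(i) - R_y(i); compute d_i^2.
  (1-5)^2=16, (3-8)^2=25, (2-2)^2=0, (4-9)^2=25, (10-6)^2=16, (5-10)^2=25, (8-1)^2=49, (9-7)^2=4, (7-3)^2=16, (6-4)^2=4
sum(d^2) = 180.
Step 3: rho = 1 - 6*180 / (10*(10^2 - 1)) = 1 - 1080/990 = -0.090909.
Step 4: Under H0, t = rho * sqrt((n-2)/(1-rho^2)) = -0.2582 ~ t(8).
Step 5: Two-sided p-value from the t-distribution with 8 df = 0.802772.
Step 6: alpha = 0.1. fail to reject H0.

rho = -0.0909, p = 0.802772, fail to reject H0 at alpha = 0.1.


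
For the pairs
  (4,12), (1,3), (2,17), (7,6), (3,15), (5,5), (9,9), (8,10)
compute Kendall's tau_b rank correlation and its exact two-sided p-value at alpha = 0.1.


Step 1: Enumerate the 28 unordered pairs (i,j) with i<j and classify each by sign(x_j-x_i) * sign(y_j-y_i).
  (1,2):dx=-3,dy=-9->C; (1,3):dx=-2,dy=+5->D; (1,4):dx=+3,dy=-6->D; (1,5):dx=-1,dy=+3->D
  (1,6):dx=+1,dy=-7->D; (1,7):dx=+5,dy=-3->D; (1,8):dx=+4,dy=-2->D; (2,3):dx=+1,dy=+14->C
  (2,4):dx=+6,dy=+3->C; (2,5):dx=+2,dy=+12->C; (2,6):dx=+4,dy=+2->C; (2,7):dx=+8,dy=+6->C
  (2,8):dx=+7,dy=+7->C; (3,4):dx=+5,dy=-11->D; (3,5):dx=+1,dy=-2->D; (3,6):dx=+3,dy=-12->D
  (3,7):dx=+7,dy=-8->D; (3,8):dx=+6,dy=-7->D; (4,5):dx=-4,dy=+9->D; (4,6):dx=-2,dy=-1->C
  (4,7):dx=+2,dy=+3->C; (4,8):dx=+1,dy=+4->C; (5,6):dx=+2,dy=-10->D; (5,7):dx=+6,dy=-6->D
  (5,8):dx=+5,dy=-5->D; (6,7):dx=+4,dy=+4->C; (6,8):dx=+3,dy=+5->C; (7,8):dx=-1,dy=+1->D
Step 2: C = 12, D = 16, total pairs = 28.
Step 3: tau = (C - D)/(n(n-1)/2) = (12 - 16)/28 = -0.142857.
Step 4: Exact two-sided p-value (enumerate n! = 40320 permutations of y under H0): p = 0.719544.
Step 5: alpha = 0.1. fail to reject H0.

tau_b = -0.1429 (C=12, D=16), p = 0.719544, fail to reject H0.


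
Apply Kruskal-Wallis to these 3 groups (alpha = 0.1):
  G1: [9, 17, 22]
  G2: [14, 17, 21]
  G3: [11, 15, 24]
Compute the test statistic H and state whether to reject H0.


Step 1: Combine all N = 9 observations and assign midranks.
sorted (value, group, rank): (9,G1,1), (11,G3,2), (14,G2,3), (15,G3,4), (17,G1,5.5), (17,G2,5.5), (21,G2,7), (22,G1,8), (24,G3,9)
Step 2: Sum ranks within each group.
R_1 = 14.5 (n_1 = 3)
R_2 = 15.5 (n_2 = 3)
R_3 = 15 (n_3 = 3)
Step 3: H = 12/(N(N+1)) * sum(R_i^2/n_i) - 3(N+1)
     = 12/(9*10) * (14.5^2/3 + 15.5^2/3 + 15^2/3) - 3*10
     = 0.133333 * 225.167 - 30
     = 0.022222.
Step 4: Ties present; correction factor C = 1 - 6/(9^3 - 9) = 0.991667. Corrected H = 0.022222 / 0.991667 = 0.022409.
Step 5: Under H0, H ~ chi^2(2); p-value = 0.988858.
Step 6: alpha = 0.1. fail to reject H0.

H = 0.0224, df = 2, p = 0.988858, fail to reject H0.


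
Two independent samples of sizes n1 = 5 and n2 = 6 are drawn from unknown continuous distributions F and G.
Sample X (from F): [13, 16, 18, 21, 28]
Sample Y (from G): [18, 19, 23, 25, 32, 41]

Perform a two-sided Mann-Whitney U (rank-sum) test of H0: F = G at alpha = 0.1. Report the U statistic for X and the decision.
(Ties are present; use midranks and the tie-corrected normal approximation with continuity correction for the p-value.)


Step 1: Combine and sort all 11 observations; assign midranks.
sorted (value, group): (13,X), (16,X), (18,X), (18,Y), (19,Y), (21,X), (23,Y), (25,Y), (28,X), (32,Y), (41,Y)
ranks: 13->1, 16->2, 18->3.5, 18->3.5, 19->5, 21->6, 23->7, 25->8, 28->9, 32->10, 41->11
Step 2: Rank sum for X: R1 = 1 + 2 + 3.5 + 6 + 9 = 21.5.
Step 3: U_X = R1 - n1(n1+1)/2 = 21.5 - 5*6/2 = 21.5 - 15 = 6.5.
       U_Y = n1*n2 - U_X = 30 - 6.5 = 23.5.
Step 4: Ties are present, so use the tie-corrected normal approximation (with continuity correction) for the p-value.
Step 5: p-value = 0.143215; compare to alpha = 0.1. fail to reject H0.

U_X = 6.5, p = 0.143215, fail to reject H0 at alpha = 0.1.


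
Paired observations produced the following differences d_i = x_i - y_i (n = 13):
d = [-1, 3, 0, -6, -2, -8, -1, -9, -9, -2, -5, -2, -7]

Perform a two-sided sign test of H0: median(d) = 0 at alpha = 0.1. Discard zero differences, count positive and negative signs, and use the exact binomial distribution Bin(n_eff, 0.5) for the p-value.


Step 1: Discard zero differences. Original n = 13; n_eff = number of nonzero differences = 12.
Nonzero differences (with sign): -1, +3, -6, -2, -8, -1, -9, -9, -2, -5, -2, -7
Step 2: Count signs: positive = 1, negative = 11.
Step 3: Under H0: P(positive) = 0.5, so the number of positives S ~ Bin(12, 0.5).
Step 4: Two-sided exact p-value = sum of Bin(12,0.5) probabilities at or below the observed probability = 0.006348.
Step 5: alpha = 0.1. reject H0.

n_eff = 12, pos = 1, neg = 11, p = 0.006348, reject H0.


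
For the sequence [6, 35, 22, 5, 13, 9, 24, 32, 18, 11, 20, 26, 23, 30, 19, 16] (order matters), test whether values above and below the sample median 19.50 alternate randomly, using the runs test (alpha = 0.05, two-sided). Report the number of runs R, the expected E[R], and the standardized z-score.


Step 1: Compute median = 19.50; label A = above, B = below.
Labels in order: BAABBBAABBAAAABB  (n_A = 8, n_B = 8)
Step 2: Count runs R = 7.
Step 3: Under H0 (random ordering), E[R] = 2*n_A*n_B/(n_A+n_B) + 1 = 2*8*8/16 + 1 = 9.0000.
        Var[R] = 2*n_A*n_B*(2*n_A*n_B - n_A - n_B) / ((n_A+n_B)^2 * (n_A+n_B-1)) = 14336/3840 = 3.7333.
        SD[R] = 1.9322.
Step 4: Continuity-corrected z = (R + 0.5 - E[R]) / SD[R] = (7 + 0.5 - 9.0000) / 1.9322 = -0.7763.
Step 5: Two-sided p-value via normal approximation = 2*(1 - Phi(|z|)) = 0.437558.
Step 6: alpha = 0.05. fail to reject H0.

R = 7, z = -0.7763, p = 0.437558, fail to reject H0.


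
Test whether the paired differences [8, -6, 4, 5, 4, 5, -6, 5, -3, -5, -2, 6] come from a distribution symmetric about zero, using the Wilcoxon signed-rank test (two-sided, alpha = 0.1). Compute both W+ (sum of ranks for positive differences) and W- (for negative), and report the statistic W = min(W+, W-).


Step 1: Drop any zero differences (none here) and take |d_i|.
|d| = [8, 6, 4, 5, 4, 5, 6, 5, 3, 5, 2, 6]
Step 2: Midrank |d_i| (ties get averaged ranks).
ranks: |8|->12, |6|->10, |4|->3.5, |5|->6.5, |4|->3.5, |5|->6.5, |6|->10, |5|->6.5, |3|->2, |5|->6.5, |2|->1, |6|->10
Step 3: Attach original signs; sum ranks with positive sign and with negative sign.
W+ = 12 + 3.5 + 6.5 + 3.5 + 6.5 + 6.5 + 10 = 48.5
W- = 10 + 10 + 2 + 6.5 + 1 = 29.5
(Check: W+ + W- = 78 should equal n(n+1)/2 = 78.)
Step 4: Test statistic W = min(W+, W-) = 29.5.
Step 5: Ties in |d|, so use the tie-corrected normal approximation.
        E[W] = n(n+1)/4 = 12*13/4 = 39.
        Tie groups: |d|=4 (t=2), |d|=5 (t=4), |d|=6 (t=3); sum(t^3 - t) = 90.
        Var[W] = n(n+1)(2n+1)/24 - sum(t^3-t)/48 = 3900/24 - 90/48 = 160.625.
        z = (W - E[W]) / sqrt(Var[W]) = (29.5 - 39) / 12.6738 = -0.7496.
        Two-sided p = 2*Phi(z) = 0.453509.
Step 6: alpha = 0.1. fail to reject H0.

W+ = 48.5, W- = 29.5, W = min = 29.5, p = 0.453509, fail to reject H0.


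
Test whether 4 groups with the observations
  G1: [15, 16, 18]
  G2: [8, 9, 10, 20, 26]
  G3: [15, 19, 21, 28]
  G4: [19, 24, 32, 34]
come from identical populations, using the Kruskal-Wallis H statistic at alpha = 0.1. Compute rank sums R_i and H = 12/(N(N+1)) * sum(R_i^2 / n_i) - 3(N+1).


Step 1: Combine all N = 16 observations and assign midranks.
sorted (value, group, rank): (8,G2,1), (9,G2,2), (10,G2,3), (15,G1,4.5), (15,G3,4.5), (16,G1,6), (18,G1,7), (19,G3,8.5), (19,G4,8.5), (20,G2,10), (21,G3,11), (24,G4,12), (26,G2,13), (28,G3,14), (32,G4,15), (34,G4,16)
Step 2: Sum ranks within each group.
R_1 = 17.5 (n_1 = 3)
R_2 = 29 (n_2 = 5)
R_3 = 38 (n_3 = 4)
R_4 = 51.5 (n_4 = 4)
Step 3: H = 12/(N(N+1)) * sum(R_i^2/n_i) - 3(N+1)
     = 12/(16*17) * (17.5^2/3 + 29^2/5 + 38^2/4 + 51.5^2/4) - 3*17
     = 0.044118 * 1294.35 - 51
     = 6.103493.
Step 4: Ties present; correction factor C = 1 - 12/(16^3 - 16) = 0.997059. Corrected H = 6.103493 / 0.997059 = 6.121497.
Step 5: Under H0, H ~ chi^2(3); p-value = 0.105846.
Step 6: alpha = 0.1. fail to reject H0.

H = 6.1215, df = 3, p = 0.105846, fail to reject H0.


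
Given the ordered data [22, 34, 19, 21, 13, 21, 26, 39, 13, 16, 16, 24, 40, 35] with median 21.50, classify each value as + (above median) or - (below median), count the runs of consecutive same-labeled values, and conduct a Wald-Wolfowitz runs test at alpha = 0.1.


Step 1: Compute median = 21.50; label A = above, B = below.
Labels in order: AABBBBAABBBAAA  (n_A = 7, n_B = 7)
Step 2: Count runs R = 5.
Step 3: Under H0 (random ordering), E[R] = 2*n_A*n_B/(n_A+n_B) + 1 = 2*7*7/14 + 1 = 8.0000.
        Var[R] = 2*n_A*n_B*(2*n_A*n_B - n_A - n_B) / ((n_A+n_B)^2 * (n_A+n_B-1)) = 8232/2548 = 3.2308.
        SD[R] = 1.7974.
Step 4: Continuity-corrected z = (R + 0.5 - E[R]) / SD[R] = (5 + 0.5 - 8.0000) / 1.7974 = -1.3909.
Step 5: Two-sided p-value via normal approximation = 2*(1 - Phi(|z|)) = 0.164264.
Step 6: alpha = 0.1. fail to reject H0.

R = 5, z = -1.3909, p = 0.164264, fail to reject H0.


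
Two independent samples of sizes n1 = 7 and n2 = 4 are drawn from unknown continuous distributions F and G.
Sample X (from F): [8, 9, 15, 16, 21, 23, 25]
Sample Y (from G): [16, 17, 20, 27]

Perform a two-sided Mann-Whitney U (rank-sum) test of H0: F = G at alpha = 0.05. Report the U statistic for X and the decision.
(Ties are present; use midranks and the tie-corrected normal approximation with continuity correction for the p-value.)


Step 1: Combine and sort all 11 observations; assign midranks.
sorted (value, group): (8,X), (9,X), (15,X), (16,X), (16,Y), (17,Y), (20,Y), (21,X), (23,X), (25,X), (27,Y)
ranks: 8->1, 9->2, 15->3, 16->4.5, 16->4.5, 17->6, 20->7, 21->8, 23->9, 25->10, 27->11
Step 2: Rank sum for X: R1 = 1 + 2 + 3 + 4.5 + 8 + 9 + 10 = 37.5.
Step 3: U_X = R1 - n1(n1+1)/2 = 37.5 - 7*8/2 = 37.5 - 28 = 9.5.
       U_Y = n1*n2 - U_X = 28 - 9.5 = 18.5.
Step 4: Ties are present, so use the tie-corrected normal approximation (with continuity correction) for the p-value.
Step 5: p-value = 0.448659; compare to alpha = 0.05. fail to reject H0.

U_X = 9.5, p = 0.448659, fail to reject H0 at alpha = 0.05.


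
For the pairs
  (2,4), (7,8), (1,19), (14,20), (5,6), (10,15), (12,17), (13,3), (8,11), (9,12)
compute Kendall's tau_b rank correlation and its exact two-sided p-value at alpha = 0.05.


Step 1: Enumerate the 45 unordered pairs (i,j) with i<j and classify each by sign(x_j-x_i) * sign(y_j-y_i).
  (1,2):dx=+5,dy=+4->C; (1,3):dx=-1,dy=+15->D; (1,4):dx=+12,dy=+16->C; (1,5):dx=+3,dy=+2->C
  (1,6):dx=+8,dy=+11->C; (1,7):dx=+10,dy=+13->C; (1,8):dx=+11,dy=-1->D; (1,9):dx=+6,dy=+7->C
  (1,10):dx=+7,dy=+8->C; (2,3):dx=-6,dy=+11->D; (2,4):dx=+7,dy=+12->C; (2,5):dx=-2,dy=-2->C
  (2,6):dx=+3,dy=+7->C; (2,7):dx=+5,dy=+9->C; (2,8):dx=+6,dy=-5->D; (2,9):dx=+1,dy=+3->C
  (2,10):dx=+2,dy=+4->C; (3,4):dx=+13,dy=+1->C; (3,5):dx=+4,dy=-13->D; (3,6):dx=+9,dy=-4->D
  (3,7):dx=+11,dy=-2->D; (3,8):dx=+12,dy=-16->D; (3,9):dx=+7,dy=-8->D; (3,10):dx=+8,dy=-7->D
  (4,5):dx=-9,dy=-14->C; (4,6):dx=-4,dy=-5->C; (4,7):dx=-2,dy=-3->C; (4,8):dx=-1,dy=-17->C
  (4,9):dx=-6,dy=-9->C; (4,10):dx=-5,dy=-8->C; (5,6):dx=+5,dy=+9->C; (5,7):dx=+7,dy=+11->C
  (5,8):dx=+8,dy=-3->D; (5,9):dx=+3,dy=+5->C; (5,10):dx=+4,dy=+6->C; (6,7):dx=+2,dy=+2->C
  (6,8):dx=+3,dy=-12->D; (6,9):dx=-2,dy=-4->C; (6,10):dx=-1,dy=-3->C; (7,8):dx=+1,dy=-14->D
  (7,9):dx=-4,dy=-6->C; (7,10):dx=-3,dy=-5->C; (8,9):dx=-5,dy=+8->D; (8,10):dx=-4,dy=+9->D
  (9,10):dx=+1,dy=+1->C
Step 2: C = 30, D = 15, total pairs = 45.
Step 3: tau = (C - D)/(n(n-1)/2) = (30 - 15)/45 = 0.333333.
Step 4: Exact two-sided p-value (enumerate n! = 3628800 permutations of y under H0): p = 0.216373.
Step 5: alpha = 0.05. fail to reject H0.

tau_b = 0.3333 (C=30, D=15), p = 0.216373, fail to reject H0.


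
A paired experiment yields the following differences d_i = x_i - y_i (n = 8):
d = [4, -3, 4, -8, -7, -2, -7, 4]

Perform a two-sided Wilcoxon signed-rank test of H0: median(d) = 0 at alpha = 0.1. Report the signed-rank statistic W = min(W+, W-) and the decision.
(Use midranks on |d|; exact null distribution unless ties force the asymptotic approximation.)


Step 1: Drop any zero differences (none here) and take |d_i|.
|d| = [4, 3, 4, 8, 7, 2, 7, 4]
Step 2: Midrank |d_i| (ties get averaged ranks).
ranks: |4|->4, |3|->2, |4|->4, |8|->8, |7|->6.5, |2|->1, |7|->6.5, |4|->4
Step 3: Attach original signs; sum ranks with positive sign and with negative sign.
W+ = 4 + 4 + 4 = 12
W- = 2 + 8 + 6.5 + 1 + 6.5 = 24
(Check: W+ + W- = 36 should equal n(n+1)/2 = 36.)
Step 4: Test statistic W = min(W+, W-) = 12.
Step 5: Ties in |d|, so use the tie-corrected normal approximation.
        E[W] = n(n+1)/4 = 8*9/4 = 18.
        Tie groups: |d|=4 (t=3), |d|=7 (t=2); sum(t^3 - t) = 30.
        Var[W] = n(n+1)(2n+1)/24 - sum(t^3-t)/48 = 1224/24 - 30/48 = 50.375.
        z = (W - E[W]) / sqrt(Var[W]) = (12 - 18) / 7.0975 = -0.8454.
        Two-sided p = 2*Phi(z) = 0.397908.
Step 6: alpha = 0.1. fail to reject H0.

W+ = 12, W- = 24, W = min = 12, p = 0.397908, fail to reject H0.


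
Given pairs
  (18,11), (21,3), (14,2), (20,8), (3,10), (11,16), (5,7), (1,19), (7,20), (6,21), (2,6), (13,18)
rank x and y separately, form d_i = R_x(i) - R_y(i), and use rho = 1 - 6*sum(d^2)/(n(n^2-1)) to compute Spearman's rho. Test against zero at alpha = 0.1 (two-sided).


Step 1: Rank x and y separately (midranks; no ties here).
rank(x): 18->10, 21->12, 14->9, 20->11, 3->3, 11->7, 5->4, 1->1, 7->6, 6->5, 2->2, 13->8
rank(y): 11->7, 3->2, 2->1, 8->5, 10->6, 16->8, 7->4, 19->10, 20->11, 21->12, 6->3, 18->9
Step 2: d_i = R_x(i) - R_y(i); compute d_i^2.
  (10-7)^2=9, (12-2)^2=100, (9-1)^2=64, (11-5)^2=36, (3-6)^2=9, (7-8)^2=1, (4-4)^2=0, (1-10)^2=81, (6-11)^2=25, (5-12)^2=49, (2-3)^2=1, (8-9)^2=1
sum(d^2) = 376.
Step 3: rho = 1 - 6*376 / (12*(12^2 - 1)) = 1 - 2256/1716 = -0.314685.
Step 4: Under H0, t = rho * sqrt((n-2)/(1-rho^2)) = -1.0484 ~ t(10).
Step 5: Two-sided p-value from the t-distribution with 10 df = 0.319139.
Step 6: alpha = 0.1. fail to reject H0.

rho = -0.3147, p = 0.319139, fail to reject H0 at alpha = 0.1.


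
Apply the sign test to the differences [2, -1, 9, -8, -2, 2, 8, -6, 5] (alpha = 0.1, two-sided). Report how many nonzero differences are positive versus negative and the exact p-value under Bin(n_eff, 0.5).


Step 1: Discard zero differences. Original n = 9; n_eff = number of nonzero differences = 9.
Nonzero differences (with sign): +2, -1, +9, -8, -2, +2, +8, -6, +5
Step 2: Count signs: positive = 5, negative = 4.
Step 3: Under H0: P(positive) = 0.5, so the number of positives S ~ Bin(9, 0.5).
Step 4: Two-sided exact p-value = sum of Bin(9,0.5) probabilities at or below the observed probability = 1.000000.
Step 5: alpha = 0.1. fail to reject H0.

n_eff = 9, pos = 5, neg = 4, p = 1.000000, fail to reject H0.


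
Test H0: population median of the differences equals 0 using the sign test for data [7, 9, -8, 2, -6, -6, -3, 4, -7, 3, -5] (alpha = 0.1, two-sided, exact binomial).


Step 1: Discard zero differences. Original n = 11; n_eff = number of nonzero differences = 11.
Nonzero differences (with sign): +7, +9, -8, +2, -6, -6, -3, +4, -7, +3, -5
Step 2: Count signs: positive = 5, negative = 6.
Step 3: Under H0: P(positive) = 0.5, so the number of positives S ~ Bin(11, 0.5).
Step 4: Two-sided exact p-value = sum of Bin(11,0.5) probabilities at or below the observed probability = 1.000000.
Step 5: alpha = 0.1. fail to reject H0.

n_eff = 11, pos = 5, neg = 6, p = 1.000000, fail to reject H0.


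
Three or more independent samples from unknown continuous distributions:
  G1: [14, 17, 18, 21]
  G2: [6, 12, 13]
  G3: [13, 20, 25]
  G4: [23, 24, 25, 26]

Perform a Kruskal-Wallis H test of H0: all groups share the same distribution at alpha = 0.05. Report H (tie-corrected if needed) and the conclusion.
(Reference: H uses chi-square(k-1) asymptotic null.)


Step 1: Combine all N = 14 observations and assign midranks.
sorted (value, group, rank): (6,G2,1), (12,G2,2), (13,G2,3.5), (13,G3,3.5), (14,G1,5), (17,G1,6), (18,G1,7), (20,G3,8), (21,G1,9), (23,G4,10), (24,G4,11), (25,G3,12.5), (25,G4,12.5), (26,G4,14)
Step 2: Sum ranks within each group.
R_1 = 27 (n_1 = 4)
R_2 = 6.5 (n_2 = 3)
R_3 = 24 (n_3 = 3)
R_4 = 47.5 (n_4 = 4)
Step 3: H = 12/(N(N+1)) * sum(R_i^2/n_i) - 3(N+1)
     = 12/(14*15) * (27^2/4 + 6.5^2/3 + 24^2/3 + 47.5^2/4) - 3*15
     = 0.057143 * 952.396 - 45
     = 9.422619.
Step 4: Ties present; correction factor C = 1 - 12/(14^3 - 14) = 0.995604. Corrected H = 9.422619 / 0.995604 = 9.464220.
Step 5: Under H0, H ~ chi^2(3); p-value = 0.023715.
Step 6: alpha = 0.05. reject H0.

H = 9.4642, df = 3, p = 0.023715, reject H0.


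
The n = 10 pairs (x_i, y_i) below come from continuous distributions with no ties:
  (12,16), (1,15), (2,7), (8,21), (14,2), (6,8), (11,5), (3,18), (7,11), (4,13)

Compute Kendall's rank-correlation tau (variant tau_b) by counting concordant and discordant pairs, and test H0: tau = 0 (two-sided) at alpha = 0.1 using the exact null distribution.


Step 1: Enumerate the 45 unordered pairs (i,j) with i<j and classify each by sign(x_j-x_i) * sign(y_j-y_i).
  (1,2):dx=-11,dy=-1->C; (1,3):dx=-10,dy=-9->C; (1,4):dx=-4,dy=+5->D; (1,5):dx=+2,dy=-14->D
  (1,6):dx=-6,dy=-8->C; (1,7):dx=-1,dy=-11->C; (1,8):dx=-9,dy=+2->D; (1,9):dx=-5,dy=-5->C
  (1,10):dx=-8,dy=-3->C; (2,3):dx=+1,dy=-8->D; (2,4):dx=+7,dy=+6->C; (2,5):dx=+13,dy=-13->D
  (2,6):dx=+5,dy=-7->D; (2,7):dx=+10,dy=-10->D; (2,8):dx=+2,dy=+3->C; (2,9):dx=+6,dy=-4->D
  (2,10):dx=+3,dy=-2->D; (3,4):dx=+6,dy=+14->C; (3,5):dx=+12,dy=-5->D; (3,6):dx=+4,dy=+1->C
  (3,7):dx=+9,dy=-2->D; (3,8):dx=+1,dy=+11->C; (3,9):dx=+5,dy=+4->C; (3,10):dx=+2,dy=+6->C
  (4,5):dx=+6,dy=-19->D; (4,6):dx=-2,dy=-13->C; (4,7):dx=+3,dy=-16->D; (4,8):dx=-5,dy=-3->C
  (4,9):dx=-1,dy=-10->C; (4,10):dx=-4,dy=-8->C; (5,6):dx=-8,dy=+6->D; (5,7):dx=-3,dy=+3->D
  (5,8):dx=-11,dy=+16->D; (5,9):dx=-7,dy=+9->D; (5,10):dx=-10,dy=+11->D; (6,7):dx=+5,dy=-3->D
  (6,8):dx=-3,dy=+10->D; (6,9):dx=+1,dy=+3->C; (6,10):dx=-2,dy=+5->D; (7,8):dx=-8,dy=+13->D
  (7,9):dx=-4,dy=+6->D; (7,10):dx=-7,dy=+8->D; (8,9):dx=+4,dy=-7->D; (8,10):dx=+1,dy=-5->D
  (9,10):dx=-3,dy=+2->D
Step 2: C = 18, D = 27, total pairs = 45.
Step 3: tau = (C - D)/(n(n-1)/2) = (18 - 27)/45 = -0.200000.
Step 4: Exact two-sided p-value (enumerate n! = 3628800 permutations of y under H0): p = 0.484313.
Step 5: alpha = 0.1. fail to reject H0.

tau_b = -0.2000 (C=18, D=27), p = 0.484313, fail to reject H0.


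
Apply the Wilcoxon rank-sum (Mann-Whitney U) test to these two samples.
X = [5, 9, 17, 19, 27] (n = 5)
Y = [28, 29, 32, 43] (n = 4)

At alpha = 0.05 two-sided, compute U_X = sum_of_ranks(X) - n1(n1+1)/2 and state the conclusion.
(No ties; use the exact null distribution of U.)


Step 1: Combine and sort all 9 observations; assign midranks.
sorted (value, group): (5,X), (9,X), (17,X), (19,X), (27,X), (28,Y), (29,Y), (32,Y), (43,Y)
ranks: 5->1, 9->2, 17->3, 19->4, 27->5, 28->6, 29->7, 32->8, 43->9
Step 2: Rank sum for X: R1 = 1 + 2 + 3 + 4 + 5 = 15.
Step 3: U_X = R1 - n1(n1+1)/2 = 15 - 5*6/2 = 15 - 15 = 0.
       U_Y = n1*n2 - U_X = 20 - 0 = 20.
Step 4: No ties, so the exact null distribution of U (based on enumerating the C(9,5) = 126 equally likely rank assignments) gives the two-sided p-value.
Step 5: p-value = 0.015873; compare to alpha = 0.05. reject H0.

U_X = 0, p = 0.015873, reject H0 at alpha = 0.05.


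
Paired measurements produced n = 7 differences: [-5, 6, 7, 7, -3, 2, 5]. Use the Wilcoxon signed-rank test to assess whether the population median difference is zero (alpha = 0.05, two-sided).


Step 1: Drop any zero differences (none here) and take |d_i|.
|d| = [5, 6, 7, 7, 3, 2, 5]
Step 2: Midrank |d_i| (ties get averaged ranks).
ranks: |5|->3.5, |6|->5, |7|->6.5, |7|->6.5, |3|->2, |2|->1, |5|->3.5
Step 3: Attach original signs; sum ranks with positive sign and with negative sign.
W+ = 5 + 6.5 + 6.5 + 1 + 3.5 = 22.5
W- = 3.5 + 2 = 5.5
(Check: W+ + W- = 28 should equal n(n+1)/2 = 28.)
Step 4: Test statistic W = min(W+, W-) = 5.5.
Step 5: Ties in |d|, so use the tie-corrected normal approximation.
        E[W] = n(n+1)/4 = 7*8/4 = 14.
        Tie groups: |d|=5 (t=2), |d|=7 (t=2); sum(t^3 - t) = 12.
        Var[W] = n(n+1)(2n+1)/24 - sum(t^3-t)/48 = 840/24 - 12/48 = 34.75.
        z = (W - E[W]) / sqrt(Var[W]) = (5.5 - 14) / 5.8949 = -1.4419.
        Two-sided p = 2*Phi(z) = 0.149325.
Step 6: alpha = 0.05. fail to reject H0.

W+ = 22.5, W- = 5.5, W = min = 5.5, p = 0.149325, fail to reject H0.


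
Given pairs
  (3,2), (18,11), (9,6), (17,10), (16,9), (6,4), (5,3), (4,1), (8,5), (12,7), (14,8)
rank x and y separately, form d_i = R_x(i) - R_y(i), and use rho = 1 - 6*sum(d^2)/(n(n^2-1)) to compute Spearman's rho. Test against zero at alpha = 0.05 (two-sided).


Step 1: Rank x and y separately (midranks; no ties here).
rank(x): 3->1, 18->11, 9->6, 17->10, 16->9, 6->4, 5->3, 4->2, 8->5, 12->7, 14->8
rank(y): 2->2, 11->11, 6->6, 10->10, 9->9, 4->4, 3->3, 1->1, 5->5, 7->7, 8->8
Step 2: d_i = R_x(i) - R_y(i); compute d_i^2.
  (1-2)^2=1, (11-11)^2=0, (6-6)^2=0, (10-10)^2=0, (9-9)^2=0, (4-4)^2=0, (3-3)^2=0, (2-1)^2=1, (5-5)^2=0, (7-7)^2=0, (8-8)^2=0
sum(d^2) = 2.
Step 3: rho = 1 - 6*2 / (11*(11^2 - 1)) = 1 - 12/1320 = 0.990909.
Step 4: Under H0, t = rho * sqrt((n-2)/(1-rho^2)) = 22.0966 ~ t(9).
Step 5: Two-sided p-value from the t-distribution with 9 df = 0.000000.
Step 6: alpha = 0.05. reject H0.

rho = 0.9909, p = 0.000000, reject H0 at alpha = 0.05.


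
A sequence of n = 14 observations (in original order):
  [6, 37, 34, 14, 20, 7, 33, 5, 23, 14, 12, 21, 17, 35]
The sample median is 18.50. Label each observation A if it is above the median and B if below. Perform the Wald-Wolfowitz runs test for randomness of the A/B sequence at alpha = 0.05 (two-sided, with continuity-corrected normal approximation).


Step 1: Compute median = 18.50; label A = above, B = below.
Labels in order: BAABABABABBABA  (n_A = 7, n_B = 7)
Step 2: Count runs R = 12.
Step 3: Under H0 (random ordering), E[R] = 2*n_A*n_B/(n_A+n_B) + 1 = 2*7*7/14 + 1 = 8.0000.
        Var[R] = 2*n_A*n_B*(2*n_A*n_B - n_A - n_B) / ((n_A+n_B)^2 * (n_A+n_B-1)) = 8232/2548 = 3.2308.
        SD[R] = 1.7974.
Step 4: Continuity-corrected z = (R - 0.5 - E[R]) / SD[R] = (12 - 0.5 - 8.0000) / 1.7974 = 1.9472.
Step 5: Two-sided p-value via normal approximation = 2*(1 - Phi(|z|)) = 0.051508.
Step 6: alpha = 0.05. fail to reject H0.

R = 12, z = 1.9472, p = 0.051508, fail to reject H0.


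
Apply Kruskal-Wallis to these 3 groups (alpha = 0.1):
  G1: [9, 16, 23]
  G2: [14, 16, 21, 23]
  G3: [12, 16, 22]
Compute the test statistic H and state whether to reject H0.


Step 1: Combine all N = 10 observations and assign midranks.
sorted (value, group, rank): (9,G1,1), (12,G3,2), (14,G2,3), (16,G1,5), (16,G2,5), (16,G3,5), (21,G2,7), (22,G3,8), (23,G1,9.5), (23,G2,9.5)
Step 2: Sum ranks within each group.
R_1 = 15.5 (n_1 = 3)
R_2 = 24.5 (n_2 = 4)
R_3 = 15 (n_3 = 3)
Step 3: H = 12/(N(N+1)) * sum(R_i^2/n_i) - 3(N+1)
     = 12/(10*11) * (15.5^2/3 + 24.5^2/4 + 15^2/3) - 3*11
     = 0.109091 * 305.146 - 33
     = 0.288636.
Step 4: Ties present; correction factor C = 1 - 30/(10^3 - 10) = 0.969697. Corrected H = 0.288636 / 0.969697 = 0.297656.
Step 5: Under H0, H ~ chi^2(2); p-value = 0.861717.
Step 6: alpha = 0.1. fail to reject H0.

H = 0.2977, df = 2, p = 0.861717, fail to reject H0.


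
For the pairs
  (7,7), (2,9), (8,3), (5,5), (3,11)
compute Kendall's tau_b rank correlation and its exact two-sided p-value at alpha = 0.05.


Step 1: Enumerate the 10 unordered pairs (i,j) with i<j and classify each by sign(x_j-x_i) * sign(y_j-y_i).
  (1,2):dx=-5,dy=+2->D; (1,3):dx=+1,dy=-4->D; (1,4):dx=-2,dy=-2->C; (1,5):dx=-4,dy=+4->D
  (2,3):dx=+6,dy=-6->D; (2,4):dx=+3,dy=-4->D; (2,5):dx=+1,dy=+2->C; (3,4):dx=-3,dy=+2->D
  (3,5):dx=-5,dy=+8->D; (4,5):dx=-2,dy=+6->D
Step 2: C = 2, D = 8, total pairs = 10.
Step 3: tau = (C - D)/(n(n-1)/2) = (2 - 8)/10 = -0.600000.
Step 4: Exact two-sided p-value (enumerate n! = 120 permutations of y under H0): p = 0.233333.
Step 5: alpha = 0.05. fail to reject H0.

tau_b = -0.6000 (C=2, D=8), p = 0.233333, fail to reject H0.


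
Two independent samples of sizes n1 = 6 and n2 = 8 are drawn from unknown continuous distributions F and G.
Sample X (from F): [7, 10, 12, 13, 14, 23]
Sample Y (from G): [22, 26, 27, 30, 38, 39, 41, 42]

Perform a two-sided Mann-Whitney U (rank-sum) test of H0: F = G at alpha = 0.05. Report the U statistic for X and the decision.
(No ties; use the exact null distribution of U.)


Step 1: Combine and sort all 14 observations; assign midranks.
sorted (value, group): (7,X), (10,X), (12,X), (13,X), (14,X), (22,Y), (23,X), (26,Y), (27,Y), (30,Y), (38,Y), (39,Y), (41,Y), (42,Y)
ranks: 7->1, 10->2, 12->3, 13->4, 14->5, 22->6, 23->7, 26->8, 27->9, 30->10, 38->11, 39->12, 41->13, 42->14
Step 2: Rank sum for X: R1 = 1 + 2 + 3 + 4 + 5 + 7 = 22.
Step 3: U_X = R1 - n1(n1+1)/2 = 22 - 6*7/2 = 22 - 21 = 1.
       U_Y = n1*n2 - U_X = 48 - 1 = 47.
Step 4: No ties, so the exact null distribution of U (based on enumerating the C(14,6) = 3003 equally likely rank assignments) gives the two-sided p-value.
Step 5: p-value = 0.001332; compare to alpha = 0.05. reject H0.

U_X = 1, p = 0.001332, reject H0 at alpha = 0.05.


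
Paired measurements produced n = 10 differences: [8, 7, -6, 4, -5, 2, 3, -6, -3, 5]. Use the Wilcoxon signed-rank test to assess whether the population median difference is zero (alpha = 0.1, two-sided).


Step 1: Drop any zero differences (none here) and take |d_i|.
|d| = [8, 7, 6, 4, 5, 2, 3, 6, 3, 5]
Step 2: Midrank |d_i| (ties get averaged ranks).
ranks: |8|->10, |7|->9, |6|->7.5, |4|->4, |5|->5.5, |2|->1, |3|->2.5, |6|->7.5, |3|->2.5, |5|->5.5
Step 3: Attach original signs; sum ranks with positive sign and with negative sign.
W+ = 10 + 9 + 4 + 1 + 2.5 + 5.5 = 32
W- = 7.5 + 5.5 + 7.5 + 2.5 = 23
(Check: W+ + W- = 55 should equal n(n+1)/2 = 55.)
Step 4: Test statistic W = min(W+, W-) = 23.
Step 5: Ties in |d|, so use the tie-corrected normal approximation.
        E[W] = n(n+1)/4 = 10*11/4 = 27.5.
        Tie groups: |d|=3 (t=2), |d|=5 (t=2), |d|=6 (t=2); sum(t^3 - t) = 18.
        Var[W] = n(n+1)(2n+1)/24 - sum(t^3-t)/48 = 2310/24 - 18/48 = 95.875.
        z = (W - E[W]) / sqrt(Var[W]) = (23 - 27.5) / 9.7916 = -0.4596.
        Two-sided p = 2*Phi(z) = 0.645819.
Step 6: alpha = 0.1. fail to reject H0.

W+ = 32, W- = 23, W = min = 23, p = 0.645819, fail to reject H0.


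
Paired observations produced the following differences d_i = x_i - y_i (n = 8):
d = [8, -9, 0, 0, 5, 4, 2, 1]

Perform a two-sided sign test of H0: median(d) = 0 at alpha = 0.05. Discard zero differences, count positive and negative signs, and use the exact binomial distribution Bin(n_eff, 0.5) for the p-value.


Step 1: Discard zero differences. Original n = 8; n_eff = number of nonzero differences = 6.
Nonzero differences (with sign): +8, -9, +5, +4, +2, +1
Step 2: Count signs: positive = 5, negative = 1.
Step 3: Under H0: P(positive) = 0.5, so the number of positives S ~ Bin(6, 0.5).
Step 4: Two-sided exact p-value = sum of Bin(6,0.5) probabilities at or below the observed probability = 0.218750.
Step 5: alpha = 0.05. fail to reject H0.

n_eff = 6, pos = 5, neg = 1, p = 0.218750, fail to reject H0.


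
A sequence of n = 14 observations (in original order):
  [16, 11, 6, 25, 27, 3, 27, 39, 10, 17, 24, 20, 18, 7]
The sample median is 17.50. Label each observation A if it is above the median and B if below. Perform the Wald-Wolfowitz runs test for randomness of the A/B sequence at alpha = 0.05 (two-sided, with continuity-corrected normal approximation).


Step 1: Compute median = 17.50; label A = above, B = below.
Labels in order: BBBAABAABBAAAB  (n_A = 7, n_B = 7)
Step 2: Count runs R = 7.
Step 3: Under H0 (random ordering), E[R] = 2*n_A*n_B/(n_A+n_B) + 1 = 2*7*7/14 + 1 = 8.0000.
        Var[R] = 2*n_A*n_B*(2*n_A*n_B - n_A - n_B) / ((n_A+n_B)^2 * (n_A+n_B-1)) = 8232/2548 = 3.2308.
        SD[R] = 1.7974.
Step 4: Continuity-corrected z = (R + 0.5 - E[R]) / SD[R] = (7 + 0.5 - 8.0000) / 1.7974 = -0.2782.
Step 5: Two-sided p-value via normal approximation = 2*(1 - Phi(|z|)) = 0.780879.
Step 6: alpha = 0.05. fail to reject H0.

R = 7, z = -0.2782, p = 0.780879, fail to reject H0.


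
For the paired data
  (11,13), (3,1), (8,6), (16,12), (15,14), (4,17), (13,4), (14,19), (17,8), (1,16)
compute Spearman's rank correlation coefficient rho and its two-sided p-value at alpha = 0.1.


Step 1: Rank x and y separately (midranks; no ties here).
rank(x): 11->5, 3->2, 8->4, 16->9, 15->8, 4->3, 13->6, 14->7, 17->10, 1->1
rank(y): 13->6, 1->1, 6->3, 12->5, 14->7, 17->9, 4->2, 19->10, 8->4, 16->8
Step 2: d_i = R_x(i) - R_y(i); compute d_i^2.
  (5-6)^2=1, (2-1)^2=1, (4-3)^2=1, (9-5)^2=16, (8-7)^2=1, (3-9)^2=36, (6-2)^2=16, (7-10)^2=9, (10-4)^2=36, (1-8)^2=49
sum(d^2) = 166.
Step 3: rho = 1 - 6*166 / (10*(10^2 - 1)) = 1 - 996/990 = -0.006061.
Step 4: Under H0, t = rho * sqrt((n-2)/(1-rho^2)) = -0.0171 ~ t(8).
Step 5: Two-sided p-value from the t-distribution with 8 df = 0.986743.
Step 6: alpha = 0.1. fail to reject H0.

rho = -0.0061, p = 0.986743, fail to reject H0 at alpha = 0.1.


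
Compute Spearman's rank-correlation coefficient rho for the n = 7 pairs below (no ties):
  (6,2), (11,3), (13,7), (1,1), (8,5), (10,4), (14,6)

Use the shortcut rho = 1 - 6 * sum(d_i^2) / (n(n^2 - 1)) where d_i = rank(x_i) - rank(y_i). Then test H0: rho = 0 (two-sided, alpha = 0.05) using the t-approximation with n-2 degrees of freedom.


Step 1: Rank x and y separately (midranks; no ties here).
rank(x): 6->2, 11->5, 13->6, 1->1, 8->3, 10->4, 14->7
rank(y): 2->2, 3->3, 7->7, 1->1, 5->5, 4->4, 6->6
Step 2: d_i = R_x(i) - R_y(i); compute d_i^2.
  (2-2)^2=0, (5-3)^2=4, (6-7)^2=1, (1-1)^2=0, (3-5)^2=4, (4-4)^2=0, (7-6)^2=1
sum(d^2) = 10.
Step 3: rho = 1 - 6*10 / (7*(7^2 - 1)) = 1 - 60/336 = 0.821429.
Step 4: Under H0, t = rho * sqrt((n-2)/(1-rho^2)) = 3.2206 ~ t(5).
Step 5: Two-sided p-value from the t-distribution with 5 df = 0.023449.
Step 6: alpha = 0.05. reject H0.

rho = 0.8214, p = 0.023449, reject H0 at alpha = 0.05.


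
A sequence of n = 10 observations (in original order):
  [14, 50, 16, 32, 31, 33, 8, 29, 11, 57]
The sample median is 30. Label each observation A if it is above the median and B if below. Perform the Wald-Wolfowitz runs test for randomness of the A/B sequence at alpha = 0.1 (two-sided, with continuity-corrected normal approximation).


Step 1: Compute median = 30; label A = above, B = below.
Labels in order: BABAAABBBA  (n_A = 5, n_B = 5)
Step 2: Count runs R = 6.
Step 3: Under H0 (random ordering), E[R] = 2*n_A*n_B/(n_A+n_B) + 1 = 2*5*5/10 + 1 = 6.0000.
        Var[R] = 2*n_A*n_B*(2*n_A*n_B - n_A - n_B) / ((n_A+n_B)^2 * (n_A+n_B-1)) = 2000/900 = 2.2222.
        SD[R] = 1.4907.
Step 4: R = E[R], so z = 0 with no continuity correction.
Step 5: Two-sided p-value via normal approximation = 2*(1 - Phi(|z|)) = 1.000000.
Step 6: alpha = 0.1. fail to reject H0.

R = 6, z = 0.0000, p = 1.000000, fail to reject H0.


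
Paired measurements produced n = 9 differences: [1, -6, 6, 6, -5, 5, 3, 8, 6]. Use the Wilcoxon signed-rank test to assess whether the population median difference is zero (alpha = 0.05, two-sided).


Step 1: Drop any zero differences (none here) and take |d_i|.
|d| = [1, 6, 6, 6, 5, 5, 3, 8, 6]
Step 2: Midrank |d_i| (ties get averaged ranks).
ranks: |1|->1, |6|->6.5, |6|->6.5, |6|->6.5, |5|->3.5, |5|->3.5, |3|->2, |8|->9, |6|->6.5
Step 3: Attach original signs; sum ranks with positive sign and with negative sign.
W+ = 1 + 6.5 + 6.5 + 3.5 + 2 + 9 + 6.5 = 35
W- = 6.5 + 3.5 = 10
(Check: W+ + W- = 45 should equal n(n+1)/2 = 45.)
Step 4: Test statistic W = min(W+, W-) = 10.
Step 5: Ties in |d|, so use the tie-corrected normal approximation.
        E[W] = n(n+1)/4 = 9*10/4 = 22.5.
        Tie groups: |d|=5 (t=2), |d|=6 (t=4); sum(t^3 - t) = 66.
        Var[W] = n(n+1)(2n+1)/24 - sum(t^3-t)/48 = 1710/24 - 66/48 = 69.875.
        z = (W - E[W]) / sqrt(Var[W]) = (10 - 22.5) / 8.3591 = -1.4954.
        Two-sided p = 2*Phi(z) = 0.134818.
Step 6: alpha = 0.05. fail to reject H0.

W+ = 35, W- = 10, W = min = 10, p = 0.134818, fail to reject H0.


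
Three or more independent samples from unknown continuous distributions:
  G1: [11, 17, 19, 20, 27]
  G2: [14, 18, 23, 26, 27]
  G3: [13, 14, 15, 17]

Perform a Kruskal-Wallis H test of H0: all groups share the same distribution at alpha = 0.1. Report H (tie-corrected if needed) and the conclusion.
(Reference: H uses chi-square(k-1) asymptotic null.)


Step 1: Combine all N = 14 observations and assign midranks.
sorted (value, group, rank): (11,G1,1), (13,G3,2), (14,G2,3.5), (14,G3,3.5), (15,G3,5), (17,G1,6.5), (17,G3,6.5), (18,G2,8), (19,G1,9), (20,G1,10), (23,G2,11), (26,G2,12), (27,G1,13.5), (27,G2,13.5)
Step 2: Sum ranks within each group.
R_1 = 40 (n_1 = 5)
R_2 = 48 (n_2 = 5)
R_3 = 17 (n_3 = 4)
Step 3: H = 12/(N(N+1)) * sum(R_i^2/n_i) - 3(N+1)
     = 12/(14*15) * (40^2/5 + 48^2/5 + 17^2/4) - 3*15
     = 0.057143 * 853.05 - 45
     = 3.745714.
Step 4: Ties present; correction factor C = 1 - 18/(14^3 - 14) = 0.993407. Corrected H = 3.745714 / 0.993407 = 3.770575.
Step 5: Under H0, H ~ chi^2(2); p-value = 0.151785.
Step 6: alpha = 0.1. fail to reject H0.

H = 3.7706, df = 2, p = 0.151785, fail to reject H0.


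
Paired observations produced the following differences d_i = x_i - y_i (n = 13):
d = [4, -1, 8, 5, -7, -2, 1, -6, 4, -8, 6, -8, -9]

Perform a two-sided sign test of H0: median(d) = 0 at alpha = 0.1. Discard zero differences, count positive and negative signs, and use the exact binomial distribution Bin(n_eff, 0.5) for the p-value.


Step 1: Discard zero differences. Original n = 13; n_eff = number of nonzero differences = 13.
Nonzero differences (with sign): +4, -1, +8, +5, -7, -2, +1, -6, +4, -8, +6, -8, -9
Step 2: Count signs: positive = 6, negative = 7.
Step 3: Under H0: P(positive) = 0.5, so the number of positives S ~ Bin(13, 0.5).
Step 4: Two-sided exact p-value = sum of Bin(13,0.5) probabilities at or below the observed probability = 1.000000.
Step 5: alpha = 0.1. fail to reject H0.

n_eff = 13, pos = 6, neg = 7, p = 1.000000, fail to reject H0.


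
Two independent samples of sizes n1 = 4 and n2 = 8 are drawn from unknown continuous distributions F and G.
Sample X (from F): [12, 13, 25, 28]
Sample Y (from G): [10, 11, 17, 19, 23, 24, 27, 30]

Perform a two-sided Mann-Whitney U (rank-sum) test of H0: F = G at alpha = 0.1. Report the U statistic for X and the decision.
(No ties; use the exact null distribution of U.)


Step 1: Combine and sort all 12 observations; assign midranks.
sorted (value, group): (10,Y), (11,Y), (12,X), (13,X), (17,Y), (19,Y), (23,Y), (24,Y), (25,X), (27,Y), (28,X), (30,Y)
ranks: 10->1, 11->2, 12->3, 13->4, 17->5, 19->6, 23->7, 24->8, 25->9, 27->10, 28->11, 30->12
Step 2: Rank sum for X: R1 = 3 + 4 + 9 + 11 = 27.
Step 3: U_X = R1 - n1(n1+1)/2 = 27 - 4*5/2 = 27 - 10 = 17.
       U_Y = n1*n2 - U_X = 32 - 17 = 15.
Step 4: No ties, so the exact null distribution of U (based on enumerating the C(12,4) = 495 equally likely rank assignments) gives the two-sided p-value.
Step 5: p-value = 0.933333; compare to alpha = 0.1. fail to reject H0.

U_X = 17, p = 0.933333, fail to reject H0 at alpha = 0.1.


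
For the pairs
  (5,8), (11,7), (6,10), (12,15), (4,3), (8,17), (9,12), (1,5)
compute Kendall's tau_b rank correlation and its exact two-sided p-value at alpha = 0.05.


Step 1: Enumerate the 28 unordered pairs (i,j) with i<j and classify each by sign(x_j-x_i) * sign(y_j-y_i).
  (1,2):dx=+6,dy=-1->D; (1,3):dx=+1,dy=+2->C; (1,4):dx=+7,dy=+7->C; (1,5):dx=-1,dy=-5->C
  (1,6):dx=+3,dy=+9->C; (1,7):dx=+4,dy=+4->C; (1,8):dx=-4,dy=-3->C; (2,3):dx=-5,dy=+3->D
  (2,4):dx=+1,dy=+8->C; (2,5):dx=-7,dy=-4->C; (2,6):dx=-3,dy=+10->D; (2,7):dx=-2,dy=+5->D
  (2,8):dx=-10,dy=-2->C; (3,4):dx=+6,dy=+5->C; (3,5):dx=-2,dy=-7->C; (3,6):dx=+2,dy=+7->C
  (3,7):dx=+3,dy=+2->C; (3,8):dx=-5,dy=-5->C; (4,5):dx=-8,dy=-12->C; (4,6):dx=-4,dy=+2->D
  (4,7):dx=-3,dy=-3->C; (4,8):dx=-11,dy=-10->C; (5,6):dx=+4,dy=+14->C; (5,7):dx=+5,dy=+9->C
  (5,8):dx=-3,dy=+2->D; (6,7):dx=+1,dy=-5->D; (6,8):dx=-7,dy=-12->C; (7,8):dx=-8,dy=-7->C
Step 2: C = 21, D = 7, total pairs = 28.
Step 3: tau = (C - D)/(n(n-1)/2) = (21 - 7)/28 = 0.500000.
Step 4: Exact two-sided p-value (enumerate n! = 40320 permutations of y under H0): p = 0.108681.
Step 5: alpha = 0.05. fail to reject H0.

tau_b = 0.5000 (C=21, D=7), p = 0.108681, fail to reject H0.


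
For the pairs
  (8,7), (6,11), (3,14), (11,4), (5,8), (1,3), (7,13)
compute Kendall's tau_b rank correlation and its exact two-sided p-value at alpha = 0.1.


Step 1: Enumerate the 21 unordered pairs (i,j) with i<j and classify each by sign(x_j-x_i) * sign(y_j-y_i).
  (1,2):dx=-2,dy=+4->D; (1,3):dx=-5,dy=+7->D; (1,4):dx=+3,dy=-3->D; (1,5):dx=-3,dy=+1->D
  (1,6):dx=-7,dy=-4->C; (1,7):dx=-1,dy=+6->D; (2,3):dx=-3,dy=+3->D; (2,4):dx=+5,dy=-7->D
  (2,5):dx=-1,dy=-3->C; (2,6):dx=-5,dy=-8->C; (2,7):dx=+1,dy=+2->C; (3,4):dx=+8,dy=-10->D
  (3,5):dx=+2,dy=-6->D; (3,6):dx=-2,dy=-11->C; (3,7):dx=+4,dy=-1->D; (4,5):dx=-6,dy=+4->D
  (4,6):dx=-10,dy=-1->C; (4,7):dx=-4,dy=+9->D; (5,6):dx=-4,dy=-5->C; (5,7):dx=+2,dy=+5->C
  (6,7):dx=+6,dy=+10->C
Step 2: C = 9, D = 12, total pairs = 21.
Step 3: tau = (C - D)/(n(n-1)/2) = (9 - 12)/21 = -0.142857.
Step 4: Exact two-sided p-value (enumerate n! = 5040 permutations of y under H0): p = 0.772619.
Step 5: alpha = 0.1. fail to reject H0.

tau_b = -0.1429 (C=9, D=12), p = 0.772619, fail to reject H0.


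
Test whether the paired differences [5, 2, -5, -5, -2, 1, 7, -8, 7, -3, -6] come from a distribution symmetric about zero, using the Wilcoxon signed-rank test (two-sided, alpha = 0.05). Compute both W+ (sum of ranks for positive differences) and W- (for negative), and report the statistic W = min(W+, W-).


Step 1: Drop any zero differences (none here) and take |d_i|.
|d| = [5, 2, 5, 5, 2, 1, 7, 8, 7, 3, 6]
Step 2: Midrank |d_i| (ties get averaged ranks).
ranks: |5|->6, |2|->2.5, |5|->6, |5|->6, |2|->2.5, |1|->1, |7|->9.5, |8|->11, |7|->9.5, |3|->4, |6|->8
Step 3: Attach original signs; sum ranks with positive sign and with negative sign.
W+ = 6 + 2.5 + 1 + 9.5 + 9.5 = 28.5
W- = 6 + 6 + 2.5 + 11 + 4 + 8 = 37.5
(Check: W+ + W- = 66 should equal n(n+1)/2 = 66.)
Step 4: Test statistic W = min(W+, W-) = 28.5.
Step 5: Ties in |d|, so use the tie-corrected normal approximation.
        E[W] = n(n+1)/4 = 11*12/4 = 33.
        Tie groups: |d|=2 (t=2), |d|=5 (t=3), |d|=7 (t=2); sum(t^3 - t) = 36.
        Var[W] = n(n+1)(2n+1)/24 - sum(t^3-t)/48 = 3036/24 - 36/48 = 125.75.
        z = (W - E[W]) / sqrt(Var[W]) = (28.5 - 33) / 11.2138 = -0.4013.
        Two-sided p = 2*Phi(z) = 0.688207.
Step 6: alpha = 0.05. fail to reject H0.

W+ = 28.5, W- = 37.5, W = min = 28.5, p = 0.688207, fail to reject H0.


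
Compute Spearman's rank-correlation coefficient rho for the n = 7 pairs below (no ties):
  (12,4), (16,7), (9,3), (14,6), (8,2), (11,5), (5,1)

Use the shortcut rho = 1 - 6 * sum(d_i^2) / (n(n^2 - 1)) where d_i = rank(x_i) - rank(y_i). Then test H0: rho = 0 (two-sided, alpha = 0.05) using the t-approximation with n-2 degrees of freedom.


Step 1: Rank x and y separately (midranks; no ties here).
rank(x): 12->5, 16->7, 9->3, 14->6, 8->2, 11->4, 5->1
rank(y): 4->4, 7->7, 3->3, 6->6, 2->2, 5->5, 1->1
Step 2: d_i = R_x(i) - R_y(i); compute d_i^2.
  (5-4)^2=1, (7-7)^2=0, (3-3)^2=0, (6-6)^2=0, (2-2)^2=0, (4-5)^2=1, (1-1)^2=0
sum(d^2) = 2.
Step 3: rho = 1 - 6*2 / (7*(7^2 - 1)) = 1 - 12/336 = 0.964286.
Step 4: Under H0, t = rho * sqrt((n-2)/(1-rho^2)) = 8.1408 ~ t(5).
Step 5: Two-sided p-value from the t-distribution with 5 df = 0.000454.
Step 6: alpha = 0.05. reject H0.

rho = 0.9643, p = 0.000454, reject H0 at alpha = 0.05.


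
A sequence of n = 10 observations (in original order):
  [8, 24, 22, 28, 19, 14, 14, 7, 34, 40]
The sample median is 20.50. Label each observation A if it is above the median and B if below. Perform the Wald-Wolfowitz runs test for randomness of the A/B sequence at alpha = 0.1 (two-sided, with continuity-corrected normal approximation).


Step 1: Compute median = 20.50; label A = above, B = below.
Labels in order: BAAABBBBAA  (n_A = 5, n_B = 5)
Step 2: Count runs R = 4.
Step 3: Under H0 (random ordering), E[R] = 2*n_A*n_B/(n_A+n_B) + 1 = 2*5*5/10 + 1 = 6.0000.
        Var[R] = 2*n_A*n_B*(2*n_A*n_B - n_A - n_B) / ((n_A+n_B)^2 * (n_A+n_B-1)) = 2000/900 = 2.2222.
        SD[R] = 1.4907.
Step 4: Continuity-corrected z = (R + 0.5 - E[R]) / SD[R] = (4 + 0.5 - 6.0000) / 1.4907 = -1.0062.
Step 5: Two-sided p-value via normal approximation = 2*(1 - Phi(|z|)) = 0.314305.
Step 6: alpha = 0.1. fail to reject H0.

R = 4, z = -1.0062, p = 0.314305, fail to reject H0.
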